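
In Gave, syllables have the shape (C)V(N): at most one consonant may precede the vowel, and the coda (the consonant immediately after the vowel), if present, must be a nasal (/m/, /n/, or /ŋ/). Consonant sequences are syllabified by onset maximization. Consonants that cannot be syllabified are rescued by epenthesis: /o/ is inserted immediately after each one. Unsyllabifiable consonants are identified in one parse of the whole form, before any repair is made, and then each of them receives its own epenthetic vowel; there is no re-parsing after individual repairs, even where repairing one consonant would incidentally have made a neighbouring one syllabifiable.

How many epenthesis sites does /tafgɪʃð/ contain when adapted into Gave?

3

The unsyllabifiable consonants are /f/, /ʃ/, /ð/; each receives one epenthetic vowel.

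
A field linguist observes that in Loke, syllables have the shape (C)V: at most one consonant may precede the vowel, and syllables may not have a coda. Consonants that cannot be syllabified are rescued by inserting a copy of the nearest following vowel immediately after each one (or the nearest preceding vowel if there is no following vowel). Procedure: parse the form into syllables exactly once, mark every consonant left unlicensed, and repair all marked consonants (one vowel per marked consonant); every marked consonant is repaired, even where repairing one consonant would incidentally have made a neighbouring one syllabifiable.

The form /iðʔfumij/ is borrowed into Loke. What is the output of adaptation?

iðuʔufumiji

Syllabifying with onset maximization leaves /ð/, /ʔ/, /j/ stranded (no codas are permitted; onsets are limited to one consonant).
Inserting the epenthetic vowel yields /ð/ → /ðu/, /ʔ/ → /ʔu/, /j/ → /ji/.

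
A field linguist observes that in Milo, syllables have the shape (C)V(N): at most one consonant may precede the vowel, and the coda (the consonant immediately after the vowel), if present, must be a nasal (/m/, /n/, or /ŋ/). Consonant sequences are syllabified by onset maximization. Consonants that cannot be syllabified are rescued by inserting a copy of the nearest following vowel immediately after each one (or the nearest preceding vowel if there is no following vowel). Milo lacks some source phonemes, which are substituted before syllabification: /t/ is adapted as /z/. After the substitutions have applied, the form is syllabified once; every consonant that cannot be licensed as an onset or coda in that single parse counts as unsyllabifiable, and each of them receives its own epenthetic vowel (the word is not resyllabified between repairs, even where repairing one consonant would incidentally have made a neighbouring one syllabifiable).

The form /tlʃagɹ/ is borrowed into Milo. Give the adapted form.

zalaʃagaɹa

Substitution: /t/ → /z/, giving /zlʃagɹ/.
The consonants /z/, /l/, /g/, /ɹ/ cannot be parsed into a legal (C)V(N) syllable (only a nasal (/m/, /n/, or /ŋ/) is licensed in coda position; onsets are limited to one consonant).
Inserting the epenthetic vowel yields /z/ → /za/, /l/ → /la/, /g/ → /ga/, /ɹ/ → /ɹa/.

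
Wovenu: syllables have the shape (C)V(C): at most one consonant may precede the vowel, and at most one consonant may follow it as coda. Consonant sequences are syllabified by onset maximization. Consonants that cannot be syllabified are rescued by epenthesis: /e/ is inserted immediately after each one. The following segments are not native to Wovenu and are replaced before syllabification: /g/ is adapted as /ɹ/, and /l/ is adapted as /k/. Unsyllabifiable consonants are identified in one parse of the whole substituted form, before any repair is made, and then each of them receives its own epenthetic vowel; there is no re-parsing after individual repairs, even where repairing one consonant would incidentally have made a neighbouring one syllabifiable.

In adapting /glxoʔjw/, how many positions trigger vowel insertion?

4

After substitution the input is /ɹkxoʔjw/.
The unsyllabifiable consonants are /ɹ/, /k/, /j/, /w/; each receives one epenthetic vowel.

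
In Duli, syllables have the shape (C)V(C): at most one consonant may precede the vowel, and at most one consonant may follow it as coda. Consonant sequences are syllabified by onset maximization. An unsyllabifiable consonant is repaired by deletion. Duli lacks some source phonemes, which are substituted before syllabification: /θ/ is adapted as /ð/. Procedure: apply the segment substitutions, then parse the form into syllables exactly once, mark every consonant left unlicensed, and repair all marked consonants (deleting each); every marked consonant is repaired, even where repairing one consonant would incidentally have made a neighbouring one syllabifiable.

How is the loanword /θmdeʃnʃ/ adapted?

Substitution: /θ/ → /ð/, giving /ðmdeʃnʃ/.
Under (C)V(C), the unsyllabifiable consonants are /ð/, /m/, /n/, /ʃ/ (at most one coda consonant is licensed; onsets are limited to one consonant).
Each unlicensed consonant is deleted: /ð/, /m/, /n/, /ʃ/.

deʃ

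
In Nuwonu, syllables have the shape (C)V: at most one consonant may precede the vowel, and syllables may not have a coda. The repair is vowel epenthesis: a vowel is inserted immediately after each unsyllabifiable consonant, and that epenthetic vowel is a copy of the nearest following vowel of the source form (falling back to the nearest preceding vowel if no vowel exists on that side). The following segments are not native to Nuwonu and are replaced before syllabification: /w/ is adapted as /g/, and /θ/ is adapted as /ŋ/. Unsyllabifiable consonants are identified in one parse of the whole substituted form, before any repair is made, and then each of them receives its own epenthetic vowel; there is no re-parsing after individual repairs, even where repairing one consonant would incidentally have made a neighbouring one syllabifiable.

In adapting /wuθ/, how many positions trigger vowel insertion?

After substitution the input is /guŋ/.
The unsyllabifiable consonants are /ŋ/; each receives one epenthetic vowel.

1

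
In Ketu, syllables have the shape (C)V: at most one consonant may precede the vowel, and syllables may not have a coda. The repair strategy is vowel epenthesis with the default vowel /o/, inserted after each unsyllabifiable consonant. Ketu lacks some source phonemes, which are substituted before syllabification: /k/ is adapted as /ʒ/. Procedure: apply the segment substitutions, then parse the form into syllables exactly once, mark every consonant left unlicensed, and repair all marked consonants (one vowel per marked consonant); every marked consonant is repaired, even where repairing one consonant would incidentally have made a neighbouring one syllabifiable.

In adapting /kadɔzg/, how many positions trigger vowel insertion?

2

After substitution the input is /ʒadɔzg/.
The unsyllabifiable consonants are /z/, /g/; each receives one epenthetic vowel.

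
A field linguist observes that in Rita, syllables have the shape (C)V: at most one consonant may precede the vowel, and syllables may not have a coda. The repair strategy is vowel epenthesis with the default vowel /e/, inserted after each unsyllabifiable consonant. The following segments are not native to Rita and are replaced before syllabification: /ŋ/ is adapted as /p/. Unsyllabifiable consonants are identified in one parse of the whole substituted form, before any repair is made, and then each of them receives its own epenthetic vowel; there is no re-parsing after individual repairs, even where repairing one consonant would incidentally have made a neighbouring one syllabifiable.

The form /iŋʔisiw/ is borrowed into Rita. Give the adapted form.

Substitution: /ŋ/ → /p/, giving /ipʔisiw/.
Under (C)V, the unsyllabifiable consonants are /p/, /w/ (no codas are permitted; onsets are limited to one consonant).
Inserting the epenthetic vowel yields /p/ → /pe/, /w/ → /we/.

ipeʔisiwe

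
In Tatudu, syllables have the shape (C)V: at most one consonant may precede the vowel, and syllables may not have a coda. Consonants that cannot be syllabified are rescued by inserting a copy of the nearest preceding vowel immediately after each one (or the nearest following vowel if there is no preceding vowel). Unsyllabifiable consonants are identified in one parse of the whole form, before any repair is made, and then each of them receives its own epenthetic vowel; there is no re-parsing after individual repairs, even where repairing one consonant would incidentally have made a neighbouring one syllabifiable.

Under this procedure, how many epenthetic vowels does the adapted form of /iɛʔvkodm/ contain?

The unsyllabifiable consonants are /ʔ/, /v/, /d/, /m/; each receives one epenthetic vowel.

4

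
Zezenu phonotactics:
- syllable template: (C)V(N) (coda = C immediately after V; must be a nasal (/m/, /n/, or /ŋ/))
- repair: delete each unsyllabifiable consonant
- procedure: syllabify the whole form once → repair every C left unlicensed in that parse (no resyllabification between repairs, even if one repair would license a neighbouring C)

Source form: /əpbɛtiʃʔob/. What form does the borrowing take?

əbɛtiʔo

The consonants /p/, /ʃ/, /b/ cannot be parsed into a legal (C)V(N) syllable (only a nasal (/m/, /n/, or /ŋ/) is licensed in coda position; onsets are limited to one consonant).
Deletion applies to /p/, /ʃ/, /b/.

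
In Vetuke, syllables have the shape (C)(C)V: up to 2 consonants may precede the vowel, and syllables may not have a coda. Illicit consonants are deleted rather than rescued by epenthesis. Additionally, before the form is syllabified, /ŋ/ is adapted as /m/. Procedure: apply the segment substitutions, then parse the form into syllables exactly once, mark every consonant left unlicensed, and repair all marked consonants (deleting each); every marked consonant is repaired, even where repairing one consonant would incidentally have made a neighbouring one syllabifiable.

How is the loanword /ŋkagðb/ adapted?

mka

Substitution: /ŋ/ → /m/, giving /mkagðb/.
Syllabifying with onset maximization leaves /g/, /ð/, /b/ stranded (no codas are permitted; onsets may contain at most 2 consonants).
Deleting the stranded consonants removes /g/, /ð/, /b/.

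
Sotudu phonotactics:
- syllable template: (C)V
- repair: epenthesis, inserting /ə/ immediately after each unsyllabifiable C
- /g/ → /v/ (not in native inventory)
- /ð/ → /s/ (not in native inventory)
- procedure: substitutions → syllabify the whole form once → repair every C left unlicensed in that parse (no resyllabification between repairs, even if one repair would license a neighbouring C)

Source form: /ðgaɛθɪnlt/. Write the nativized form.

Substitution: /ð/ → /s/, /g/ → /v/, giving /svaɛθɪnlt/.
Syllabifying with onset maximization leaves /s/, /n/, /l/, /t/ stranded (no codas are permitted; onsets are limited to one consonant).
Inserting the epenthetic vowel yields /s/ → /sə/, /n/ → /nə/, /l/ → /lə/, /t/ → /tə/.

səvaɛθɪnələtə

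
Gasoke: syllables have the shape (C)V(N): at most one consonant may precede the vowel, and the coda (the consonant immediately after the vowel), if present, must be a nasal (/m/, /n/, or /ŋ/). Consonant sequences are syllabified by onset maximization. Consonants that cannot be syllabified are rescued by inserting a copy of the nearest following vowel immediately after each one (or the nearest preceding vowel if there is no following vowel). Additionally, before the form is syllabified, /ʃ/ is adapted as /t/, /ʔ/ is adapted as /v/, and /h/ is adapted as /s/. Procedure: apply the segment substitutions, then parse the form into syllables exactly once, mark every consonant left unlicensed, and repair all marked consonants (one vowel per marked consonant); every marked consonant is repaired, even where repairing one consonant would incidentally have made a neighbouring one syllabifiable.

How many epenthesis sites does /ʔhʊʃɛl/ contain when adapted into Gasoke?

2

After substitution the input is /vsʊtɛl/.
The unsyllabifiable consonants are /v/, /l/; each receives one epenthetic vowel.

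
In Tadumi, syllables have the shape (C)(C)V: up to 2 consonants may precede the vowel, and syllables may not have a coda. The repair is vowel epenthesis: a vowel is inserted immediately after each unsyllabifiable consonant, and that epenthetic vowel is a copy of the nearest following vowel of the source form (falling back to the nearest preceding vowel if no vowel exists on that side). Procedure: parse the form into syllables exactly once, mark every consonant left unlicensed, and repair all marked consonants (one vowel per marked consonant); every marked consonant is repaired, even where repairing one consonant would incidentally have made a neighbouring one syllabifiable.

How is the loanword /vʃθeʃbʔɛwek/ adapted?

Under (C)(C)V, the unsyllabifiable consonants are /v/, /ʃ/, /k/ (no codas are permitted; onsets may contain at most 2 consonants).
Each unlicensed consonant becomes the onset of a new syllable: /v/ → /ve/, /ʃ/ → /ʃɛ/, /k/ → /ke/.

veʃθeʃɛbʔɛweke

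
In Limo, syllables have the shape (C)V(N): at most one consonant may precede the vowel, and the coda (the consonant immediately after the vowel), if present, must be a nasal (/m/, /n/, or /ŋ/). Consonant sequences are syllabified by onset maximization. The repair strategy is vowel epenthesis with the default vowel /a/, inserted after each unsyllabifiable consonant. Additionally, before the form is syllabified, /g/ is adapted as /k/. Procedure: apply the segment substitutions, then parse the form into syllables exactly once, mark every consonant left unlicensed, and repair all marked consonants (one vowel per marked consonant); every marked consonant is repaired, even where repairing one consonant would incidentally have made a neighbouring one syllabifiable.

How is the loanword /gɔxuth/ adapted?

kɔxutaha

Substitution: /g/ → /k/, giving /kɔxuth/.
The consonants /t/, /h/ cannot be parsed into a legal (C)V(N) syllable (only a nasal (/m/, /n/, or /ŋ/) is licensed in coda position; onsets are limited to one consonant).
Each unlicensed consonant becomes the onset of a new syllable: /t/ → /ta/, /h/ → /ha/.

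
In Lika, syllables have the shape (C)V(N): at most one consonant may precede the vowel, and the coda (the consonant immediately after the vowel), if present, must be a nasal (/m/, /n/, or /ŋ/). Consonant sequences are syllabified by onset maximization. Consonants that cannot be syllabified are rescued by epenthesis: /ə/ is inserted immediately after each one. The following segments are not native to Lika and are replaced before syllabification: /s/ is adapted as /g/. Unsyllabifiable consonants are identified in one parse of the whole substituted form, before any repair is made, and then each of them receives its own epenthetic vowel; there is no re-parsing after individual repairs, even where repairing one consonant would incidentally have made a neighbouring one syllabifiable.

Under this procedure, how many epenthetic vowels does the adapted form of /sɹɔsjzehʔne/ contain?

5

After substitution the input is /gɹɔgjzehʔne/.
The unsyllabifiable consonants are /g/, /g/, /j/, /h/, /ʔ/; each receives one epenthetic vowel.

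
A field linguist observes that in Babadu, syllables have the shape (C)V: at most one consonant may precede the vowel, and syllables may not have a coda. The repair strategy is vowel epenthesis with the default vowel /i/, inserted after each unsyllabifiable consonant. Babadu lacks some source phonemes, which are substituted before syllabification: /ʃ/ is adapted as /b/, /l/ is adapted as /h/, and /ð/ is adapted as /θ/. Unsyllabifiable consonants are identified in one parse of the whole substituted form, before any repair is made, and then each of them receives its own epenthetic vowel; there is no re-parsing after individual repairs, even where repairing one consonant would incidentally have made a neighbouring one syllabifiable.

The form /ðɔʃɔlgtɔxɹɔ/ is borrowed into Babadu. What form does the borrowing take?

Substitution: /ð/ → /θ/, /ʃ/ → /b/, /l/ → /h/, giving /θɔbɔhgtɔxɹɔ/.
Under (C)V, the unsyllabifiable consonants are /h/, /g/, /x/ (no codas are permitted; onsets are limited to one consonant).
Epenthesis after each stranded consonant: /h/ → /hi/, /g/ → /gi/, /x/ → /xi/.

θɔbɔhigitɔxiɹɔ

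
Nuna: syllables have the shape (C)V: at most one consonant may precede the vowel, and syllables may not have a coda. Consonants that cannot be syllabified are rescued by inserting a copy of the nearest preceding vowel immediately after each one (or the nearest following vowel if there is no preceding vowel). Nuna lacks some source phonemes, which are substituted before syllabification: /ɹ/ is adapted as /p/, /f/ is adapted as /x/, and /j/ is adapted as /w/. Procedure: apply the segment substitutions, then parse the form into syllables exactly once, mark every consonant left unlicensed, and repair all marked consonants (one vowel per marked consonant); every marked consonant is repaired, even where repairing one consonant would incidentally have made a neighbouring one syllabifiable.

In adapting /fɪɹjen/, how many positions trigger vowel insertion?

2

After substitution the input is /xɪpwen/.
The unsyllabifiable consonants are /p/, /n/; each receives one epenthetic vowel.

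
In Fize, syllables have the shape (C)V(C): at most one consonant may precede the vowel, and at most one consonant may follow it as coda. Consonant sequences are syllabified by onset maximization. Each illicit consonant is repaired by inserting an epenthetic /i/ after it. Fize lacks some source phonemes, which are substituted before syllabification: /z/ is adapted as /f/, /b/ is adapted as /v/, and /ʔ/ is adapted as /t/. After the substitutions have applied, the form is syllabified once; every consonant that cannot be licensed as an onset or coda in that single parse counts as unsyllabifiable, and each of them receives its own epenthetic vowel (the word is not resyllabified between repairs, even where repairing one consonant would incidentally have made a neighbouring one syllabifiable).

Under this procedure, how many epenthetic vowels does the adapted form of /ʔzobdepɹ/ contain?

2

After substitution the input is /tfovdepɹ/.
The unsyllabifiable consonants are /t/, /ɹ/; each receives one epenthetic vowel.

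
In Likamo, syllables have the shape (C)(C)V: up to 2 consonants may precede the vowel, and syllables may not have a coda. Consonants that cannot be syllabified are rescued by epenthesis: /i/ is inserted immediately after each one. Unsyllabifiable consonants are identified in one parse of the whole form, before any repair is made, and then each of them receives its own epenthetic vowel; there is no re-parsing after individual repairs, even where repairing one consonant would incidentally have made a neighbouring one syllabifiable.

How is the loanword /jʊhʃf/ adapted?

Syllabifying with onset maximization leaves /h/, /ʃ/, /f/ stranded (no codas are permitted; onsets may contain at most 2 consonants).
Each unlicensed consonant becomes the onset of a new syllable: /h/ → /hi/, /ʃ/ → /ʃi/, /f/ → /fi/.

jʊhiʃifi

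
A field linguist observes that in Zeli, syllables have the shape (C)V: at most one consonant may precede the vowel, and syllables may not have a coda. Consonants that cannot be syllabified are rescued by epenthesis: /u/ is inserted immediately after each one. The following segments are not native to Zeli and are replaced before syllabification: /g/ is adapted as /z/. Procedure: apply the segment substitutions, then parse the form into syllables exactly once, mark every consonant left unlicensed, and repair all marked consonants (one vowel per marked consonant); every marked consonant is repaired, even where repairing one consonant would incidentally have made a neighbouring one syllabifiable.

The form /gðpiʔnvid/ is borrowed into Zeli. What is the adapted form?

zuðupiʔunuvidu

Substitution: /g/ → /z/, giving /zðpiʔnvid/.
Syllabifying with onset maximization leaves /z/, /ð/, /ʔ/, /n/, /d/ stranded (no codas are permitted; onsets are limited to one consonant).
Inserting the epenthetic vowel yields /z/ → /zu/, /ð/ → /ðu/, /ʔ/ → /ʔu/, /n/ → /nu/, /d/ → /du/.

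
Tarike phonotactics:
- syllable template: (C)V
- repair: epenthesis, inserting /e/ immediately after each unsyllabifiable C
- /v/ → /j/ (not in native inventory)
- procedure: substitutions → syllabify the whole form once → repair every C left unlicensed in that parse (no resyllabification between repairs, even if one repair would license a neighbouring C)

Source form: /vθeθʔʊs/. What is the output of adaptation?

Substitution: /v/ → /j/, giving /jθeθʔʊs/.
Syllabifying with onset maximization leaves /j/, /θ/, /s/ stranded (no codas are permitted; onsets are limited to one consonant).
Epenthesis after each stranded consonant: /j/ → /je/, /θ/ → /θe/, /s/ → /se/.

jeθeθeʔʊse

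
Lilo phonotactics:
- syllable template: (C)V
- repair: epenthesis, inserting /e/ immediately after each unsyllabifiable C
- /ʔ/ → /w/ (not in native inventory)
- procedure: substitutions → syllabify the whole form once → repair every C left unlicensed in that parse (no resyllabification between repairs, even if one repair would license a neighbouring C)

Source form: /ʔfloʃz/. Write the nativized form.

wefeloʃeze

Substitution: /ʔ/ → /w/, giving /wfloʃz/.
Under (C)V, the unsyllabifiable consonants are /w/, /f/, /ʃ/, /z/ (no codas are permitted; onsets are limited to one consonant).
Epenthesis after each stranded consonant: /w/ → /we/, /f/ → /fe/, /ʃ/ → /ʃe/, /z/ → /ze/.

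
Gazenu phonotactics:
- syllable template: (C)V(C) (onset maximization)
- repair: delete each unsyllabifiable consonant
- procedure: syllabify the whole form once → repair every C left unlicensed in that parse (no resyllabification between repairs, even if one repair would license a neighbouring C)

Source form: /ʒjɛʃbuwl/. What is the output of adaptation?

jɛʃbuw

Syllabifying with onset maximization leaves /ʒ/, /l/ stranded (at most one coda consonant is licensed; onsets are limited to one consonant).
Each unlicensed consonant is deleted: /ʒ/, /l/.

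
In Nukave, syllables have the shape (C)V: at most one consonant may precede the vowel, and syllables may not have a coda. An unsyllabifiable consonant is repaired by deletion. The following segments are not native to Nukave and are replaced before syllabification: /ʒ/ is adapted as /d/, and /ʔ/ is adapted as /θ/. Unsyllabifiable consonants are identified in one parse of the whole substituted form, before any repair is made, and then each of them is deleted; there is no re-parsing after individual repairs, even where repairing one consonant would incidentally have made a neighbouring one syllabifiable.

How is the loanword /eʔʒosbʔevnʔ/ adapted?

edoθe

Substitution: /ʔ/ → /θ/, /ʒ/ → /d/, giving /eθdosbθevnθ/.
Syllabifying with onset maximization leaves /θ/, /s/, /b/, /v/, /n/, /θ/ stranded (no codas are permitted; onsets are limited to one consonant).
Each unlicensed consonant is deleted: /θ/, /s/, /b/, /v/, /n/, /θ/.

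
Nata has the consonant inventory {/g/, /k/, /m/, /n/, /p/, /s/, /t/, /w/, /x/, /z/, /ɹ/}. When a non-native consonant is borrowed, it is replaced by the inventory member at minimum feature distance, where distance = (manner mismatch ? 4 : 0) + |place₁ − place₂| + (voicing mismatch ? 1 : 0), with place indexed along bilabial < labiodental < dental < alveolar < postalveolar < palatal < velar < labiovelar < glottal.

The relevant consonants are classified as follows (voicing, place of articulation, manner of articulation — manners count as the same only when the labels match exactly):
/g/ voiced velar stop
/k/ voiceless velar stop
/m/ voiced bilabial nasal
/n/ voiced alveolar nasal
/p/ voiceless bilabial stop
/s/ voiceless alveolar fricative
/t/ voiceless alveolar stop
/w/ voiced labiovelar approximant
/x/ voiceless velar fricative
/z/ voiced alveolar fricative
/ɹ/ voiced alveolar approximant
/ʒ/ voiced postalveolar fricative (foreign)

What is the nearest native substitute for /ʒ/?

/z/ is closest: same manner (fricative), place distance 1 (postalveolar→alveolar), same voicing; total 1. Next closest is /s/ at distance 2.

z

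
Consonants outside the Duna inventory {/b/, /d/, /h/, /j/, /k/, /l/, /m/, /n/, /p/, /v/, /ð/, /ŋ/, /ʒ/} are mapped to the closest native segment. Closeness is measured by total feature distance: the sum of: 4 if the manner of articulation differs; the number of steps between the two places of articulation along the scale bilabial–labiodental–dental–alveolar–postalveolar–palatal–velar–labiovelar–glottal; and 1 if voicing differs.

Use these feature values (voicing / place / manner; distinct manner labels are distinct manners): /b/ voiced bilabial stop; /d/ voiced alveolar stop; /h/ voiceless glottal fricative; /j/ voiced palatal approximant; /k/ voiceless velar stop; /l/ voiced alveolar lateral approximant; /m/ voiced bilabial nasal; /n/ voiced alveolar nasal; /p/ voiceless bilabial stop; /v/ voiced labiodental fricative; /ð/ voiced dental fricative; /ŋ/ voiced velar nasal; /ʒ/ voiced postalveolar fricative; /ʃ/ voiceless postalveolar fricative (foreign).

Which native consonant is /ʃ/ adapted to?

ʒ

/ʒ/ is closest: same manner (fricative), place distance 0 (postalveolar→postalveolar), voicing differs (+1); total 1. Next closest is /ð/ at distance 3.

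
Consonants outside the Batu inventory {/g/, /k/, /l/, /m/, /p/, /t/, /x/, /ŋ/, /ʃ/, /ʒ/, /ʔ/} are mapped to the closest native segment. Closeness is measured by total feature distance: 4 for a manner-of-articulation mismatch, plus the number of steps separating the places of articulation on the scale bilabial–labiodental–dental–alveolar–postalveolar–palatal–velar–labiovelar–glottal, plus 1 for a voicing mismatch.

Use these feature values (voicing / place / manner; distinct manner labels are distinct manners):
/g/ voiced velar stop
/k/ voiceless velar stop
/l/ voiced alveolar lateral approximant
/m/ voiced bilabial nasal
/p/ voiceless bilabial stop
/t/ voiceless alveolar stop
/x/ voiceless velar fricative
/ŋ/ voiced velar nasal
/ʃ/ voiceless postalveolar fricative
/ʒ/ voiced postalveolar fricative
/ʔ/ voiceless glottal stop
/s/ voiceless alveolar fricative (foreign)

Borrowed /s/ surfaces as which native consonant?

ʃ

/ʃ/ is closest: same manner (fricative), place distance 1 (alveolar→postalveolar), same voicing; total 1. Next closest is /ʒ/ at distance 2.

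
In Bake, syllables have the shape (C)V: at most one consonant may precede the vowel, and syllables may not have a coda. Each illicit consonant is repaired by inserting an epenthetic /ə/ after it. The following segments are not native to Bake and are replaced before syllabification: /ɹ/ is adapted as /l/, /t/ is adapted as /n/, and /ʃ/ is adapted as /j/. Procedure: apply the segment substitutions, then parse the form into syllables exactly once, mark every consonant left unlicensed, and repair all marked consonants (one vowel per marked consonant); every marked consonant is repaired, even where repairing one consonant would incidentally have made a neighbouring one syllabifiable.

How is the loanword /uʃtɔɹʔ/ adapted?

ujənɔləʔə

Substitution: /ʃ/ → /j/, /t/ → /n/, /ɹ/ → /l/, giving /ujnɔlʔ/.
The consonants /j/, /l/, /ʔ/ cannot be parsed into a legal (C)V syllable (no codas are permitted; onsets are limited to one consonant).
Each unlicensed consonant becomes the onset of a new syllable: /j/ → /jə/, /l/ → /lə/, /ʔ/ → /ʔə/.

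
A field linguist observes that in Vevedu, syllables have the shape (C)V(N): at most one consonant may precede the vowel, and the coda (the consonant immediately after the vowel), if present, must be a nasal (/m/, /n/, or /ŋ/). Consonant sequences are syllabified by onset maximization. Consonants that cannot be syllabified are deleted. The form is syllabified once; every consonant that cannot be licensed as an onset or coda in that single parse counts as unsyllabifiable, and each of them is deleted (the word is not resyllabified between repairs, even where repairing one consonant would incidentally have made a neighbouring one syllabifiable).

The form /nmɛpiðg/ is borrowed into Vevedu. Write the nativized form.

mɛpi

Syllabifying with onset maximization leaves /n/, /ð/, /g/ stranded (only a nasal (/m/, /n/, or /ŋ/) is licensed in coda position; onsets are limited to one consonant).
Each unlicensed consonant is deleted: /n/, /ð/, /g/.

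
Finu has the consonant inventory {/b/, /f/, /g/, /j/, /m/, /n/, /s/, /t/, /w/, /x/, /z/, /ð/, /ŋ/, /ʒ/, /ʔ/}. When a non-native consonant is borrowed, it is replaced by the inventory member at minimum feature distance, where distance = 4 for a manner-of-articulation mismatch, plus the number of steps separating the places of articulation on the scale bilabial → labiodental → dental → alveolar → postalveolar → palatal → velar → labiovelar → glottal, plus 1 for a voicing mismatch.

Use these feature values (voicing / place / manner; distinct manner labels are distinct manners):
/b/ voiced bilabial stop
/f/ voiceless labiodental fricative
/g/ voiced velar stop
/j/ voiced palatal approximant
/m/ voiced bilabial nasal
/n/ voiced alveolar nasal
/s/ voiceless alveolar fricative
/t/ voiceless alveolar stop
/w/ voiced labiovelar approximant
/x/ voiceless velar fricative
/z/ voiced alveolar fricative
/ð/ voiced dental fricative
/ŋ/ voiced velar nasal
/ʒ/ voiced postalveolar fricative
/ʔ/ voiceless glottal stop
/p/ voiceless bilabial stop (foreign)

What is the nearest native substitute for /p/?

b

/b/ is closest: same manner (stop), place distance 0 (bilabial→bilabial), voicing differs (+1); total 1. Next closest is /t/ at distance 3.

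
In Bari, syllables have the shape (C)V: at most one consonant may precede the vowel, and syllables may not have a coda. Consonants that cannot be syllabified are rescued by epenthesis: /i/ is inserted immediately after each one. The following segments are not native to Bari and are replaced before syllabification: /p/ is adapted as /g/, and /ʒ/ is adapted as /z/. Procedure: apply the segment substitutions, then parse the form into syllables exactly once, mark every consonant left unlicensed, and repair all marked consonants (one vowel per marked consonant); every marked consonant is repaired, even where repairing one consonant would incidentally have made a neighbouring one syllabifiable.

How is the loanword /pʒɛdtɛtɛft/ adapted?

Substitution: /p/ → /g/, /ʒ/ → /z/, giving /gzɛdtɛtɛft/.
Under (C)V, the unsyllabifiable consonants are /g/, /d/, /f/, /t/ (no codas are permitted; onsets are limited to one consonant).
Inserting the epenthetic vowel yields /g/ → /gi/, /d/ → /di/, /f/ → /fi/, /t/ → /ti/.

gizɛditɛtɛfiti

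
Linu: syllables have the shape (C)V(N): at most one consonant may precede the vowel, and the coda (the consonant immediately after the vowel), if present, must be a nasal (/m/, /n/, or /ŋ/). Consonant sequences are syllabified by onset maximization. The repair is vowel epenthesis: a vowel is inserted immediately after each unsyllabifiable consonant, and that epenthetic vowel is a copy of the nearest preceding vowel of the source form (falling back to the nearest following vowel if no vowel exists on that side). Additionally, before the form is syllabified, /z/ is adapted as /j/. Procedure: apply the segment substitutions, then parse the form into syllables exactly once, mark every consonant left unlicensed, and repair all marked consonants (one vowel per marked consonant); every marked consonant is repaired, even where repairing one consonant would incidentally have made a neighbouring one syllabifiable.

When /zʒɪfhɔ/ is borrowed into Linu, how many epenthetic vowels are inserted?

2

After substitution the input is /jʒɪfhɔ/.
The unsyllabifiable consonants are /j/, /f/; each receives one epenthetic vowel.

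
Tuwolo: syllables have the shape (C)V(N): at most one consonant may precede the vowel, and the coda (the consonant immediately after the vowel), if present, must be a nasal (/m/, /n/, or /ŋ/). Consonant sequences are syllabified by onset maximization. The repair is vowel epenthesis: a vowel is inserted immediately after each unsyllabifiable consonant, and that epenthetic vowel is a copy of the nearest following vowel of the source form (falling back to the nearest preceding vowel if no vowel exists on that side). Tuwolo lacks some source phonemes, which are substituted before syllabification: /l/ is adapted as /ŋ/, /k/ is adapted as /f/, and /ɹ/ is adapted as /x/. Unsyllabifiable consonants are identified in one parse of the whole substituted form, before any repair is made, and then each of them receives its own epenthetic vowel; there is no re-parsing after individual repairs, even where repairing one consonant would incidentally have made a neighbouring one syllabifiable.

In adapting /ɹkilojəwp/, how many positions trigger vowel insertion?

After substitution the input is /xfiŋojəwp/.
The unsyllabifiable consonants are /x/, /w/, /p/; each receives one epenthetic vowel.

3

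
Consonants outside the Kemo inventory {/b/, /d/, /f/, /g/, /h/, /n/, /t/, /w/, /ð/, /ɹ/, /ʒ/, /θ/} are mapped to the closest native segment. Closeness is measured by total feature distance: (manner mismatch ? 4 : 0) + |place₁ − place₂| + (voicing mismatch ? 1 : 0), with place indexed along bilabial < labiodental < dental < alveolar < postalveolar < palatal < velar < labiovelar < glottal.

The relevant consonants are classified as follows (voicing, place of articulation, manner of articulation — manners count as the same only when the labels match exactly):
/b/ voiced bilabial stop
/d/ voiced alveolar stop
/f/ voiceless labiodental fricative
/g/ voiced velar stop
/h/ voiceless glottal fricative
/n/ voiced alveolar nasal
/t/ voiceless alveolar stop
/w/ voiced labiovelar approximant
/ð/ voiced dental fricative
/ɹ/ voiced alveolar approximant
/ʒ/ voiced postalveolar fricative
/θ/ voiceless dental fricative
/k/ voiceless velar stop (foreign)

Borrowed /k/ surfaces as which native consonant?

/g/ is closest: same manner (stop), place distance 0 (velar→velar), voicing differs (+1); total 1. Next closest is /t/ at distance 3.

g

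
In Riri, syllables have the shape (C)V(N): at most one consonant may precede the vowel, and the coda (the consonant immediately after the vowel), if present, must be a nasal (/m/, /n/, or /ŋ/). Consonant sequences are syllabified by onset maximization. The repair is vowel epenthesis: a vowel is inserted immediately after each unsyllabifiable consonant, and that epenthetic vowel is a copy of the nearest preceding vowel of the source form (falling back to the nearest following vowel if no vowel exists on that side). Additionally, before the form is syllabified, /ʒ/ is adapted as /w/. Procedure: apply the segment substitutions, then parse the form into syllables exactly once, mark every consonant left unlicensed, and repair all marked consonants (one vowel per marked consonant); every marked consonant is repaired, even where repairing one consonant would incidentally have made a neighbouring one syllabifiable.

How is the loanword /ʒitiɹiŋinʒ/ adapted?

Substitution: /ʒ/ → /w/, giving /witiɹiŋinw/.
Under (C)V(N), the unsyllabifiable consonants are /w/ (only a nasal (/m/, /n/, or /ŋ/) is licensed in coda position; onsets are limited to one consonant).
Each unlicensed consonant becomes the onset of a new syllable: /w/ → /wi/.

witiɹiŋinwi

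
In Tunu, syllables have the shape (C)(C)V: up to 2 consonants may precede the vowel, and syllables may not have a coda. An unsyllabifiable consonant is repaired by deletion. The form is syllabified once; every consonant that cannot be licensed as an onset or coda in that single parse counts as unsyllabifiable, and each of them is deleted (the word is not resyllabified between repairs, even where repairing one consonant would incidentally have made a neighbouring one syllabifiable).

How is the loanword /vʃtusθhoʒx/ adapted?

Syllabifying with onset maximization leaves /v/, /s/, /ʒ/, /x/ stranded (no codas are permitted; onsets may contain at most 2 consonants).
Deleting the stranded consonants removes /v/, /s/, /ʒ/, /x/.

ʃtuθho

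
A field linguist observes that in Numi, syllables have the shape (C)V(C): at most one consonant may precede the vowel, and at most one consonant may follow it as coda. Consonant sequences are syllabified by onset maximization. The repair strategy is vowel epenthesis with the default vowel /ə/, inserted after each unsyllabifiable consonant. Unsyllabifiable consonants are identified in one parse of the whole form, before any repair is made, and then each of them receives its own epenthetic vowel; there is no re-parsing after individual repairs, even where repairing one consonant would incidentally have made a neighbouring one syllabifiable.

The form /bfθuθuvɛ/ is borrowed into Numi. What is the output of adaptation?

Syllabifying with onset maximization leaves /b/, /f/ stranded (at most one coda consonant is licensed; onsets are limited to one consonant).
Inserting the epenthetic vowel yields /b/ → /bə/, /f/ → /fə/.

bəfəθuθuvɛ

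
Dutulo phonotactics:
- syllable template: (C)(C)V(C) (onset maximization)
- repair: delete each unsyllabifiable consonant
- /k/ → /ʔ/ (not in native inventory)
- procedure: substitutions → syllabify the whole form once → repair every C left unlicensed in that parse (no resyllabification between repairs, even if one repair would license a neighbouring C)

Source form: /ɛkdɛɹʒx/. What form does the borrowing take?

ɛʔdɛɹ

Substitution: /k/ → /ʔ/, giving /ɛʔdɛɹʒx/.
The consonants /ʒ/, /x/ cannot be parsed into a legal (C)(C)V(C) syllable (at most one coda consonant is licensed; onsets may contain at most 2 consonants).
Each unlicensed consonant is deleted: /ʒ/, /x/.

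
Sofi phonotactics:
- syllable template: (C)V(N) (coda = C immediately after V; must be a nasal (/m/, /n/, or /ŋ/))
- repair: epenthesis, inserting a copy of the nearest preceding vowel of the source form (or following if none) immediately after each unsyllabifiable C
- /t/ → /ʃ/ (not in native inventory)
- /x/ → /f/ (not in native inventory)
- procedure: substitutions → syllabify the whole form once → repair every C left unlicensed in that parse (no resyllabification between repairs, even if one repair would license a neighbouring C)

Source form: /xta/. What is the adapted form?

Substitution: /x/ → /f/, /t/ → /ʃ/, giving /fʃa/.
Under (C)V(N), the unsyllabifiable consonants are /f/ (only a nasal (/m/, /n/, or /ŋ/) is licensed in coda position; onsets are limited to one consonant).
Epenthesis after each stranded consonant: /f/ → /fa/.

faʃa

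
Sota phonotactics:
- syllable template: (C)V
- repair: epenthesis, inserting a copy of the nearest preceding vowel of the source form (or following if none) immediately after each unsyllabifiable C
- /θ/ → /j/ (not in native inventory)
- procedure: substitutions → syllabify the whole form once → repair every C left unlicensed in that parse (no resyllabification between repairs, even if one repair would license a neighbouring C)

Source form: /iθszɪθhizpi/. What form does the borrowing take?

Substitution: /θ/ → /j/, giving /ijszɪjhizpi/.
Syllabifying with onset maximization leaves /j/, /s/, /j/, /z/ stranded (no codas are permitted; onsets are limited to one consonant).
Each unlicensed consonant becomes the onset of a new syllable: /j/ → /ji/, /s/ → /si/, /j/ → /jɪ/, /z/ → /zi/.

ijisizɪjɪhizipi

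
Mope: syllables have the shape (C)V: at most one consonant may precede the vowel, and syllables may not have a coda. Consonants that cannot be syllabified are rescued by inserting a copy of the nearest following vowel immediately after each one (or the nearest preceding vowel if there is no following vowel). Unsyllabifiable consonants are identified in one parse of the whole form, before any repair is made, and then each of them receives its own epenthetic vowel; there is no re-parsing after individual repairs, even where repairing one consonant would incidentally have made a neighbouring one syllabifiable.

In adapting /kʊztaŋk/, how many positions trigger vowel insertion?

The unsyllabifiable consonants are /z/, /ŋ/, /k/; each receives one epenthetic vowel.

3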